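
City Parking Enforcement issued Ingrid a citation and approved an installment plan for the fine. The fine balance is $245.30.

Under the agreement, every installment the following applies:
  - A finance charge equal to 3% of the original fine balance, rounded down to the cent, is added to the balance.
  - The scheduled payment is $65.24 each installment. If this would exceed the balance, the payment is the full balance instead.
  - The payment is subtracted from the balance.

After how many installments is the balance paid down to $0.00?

Installment 1: opening $245.30; interest $7.35 → $252.65; payment $65.24; balance $187.41
Installment 2: opening $187.41; interest $7.35 → $194.76; payment $65.24; balance $129.52
Installment 3: opening $129.52; interest $7.35 → $136.87; payment $65.24; balance $71.63
Installment 4: opening $71.63; interest $7.35 → $78.98; payment $65.24; balance $13.74
Installment 5: opening $13.74; interest $7.35 → $21.09; payment $21.09; balance $0.00
Balance reaches $0.00 in installment 5.

5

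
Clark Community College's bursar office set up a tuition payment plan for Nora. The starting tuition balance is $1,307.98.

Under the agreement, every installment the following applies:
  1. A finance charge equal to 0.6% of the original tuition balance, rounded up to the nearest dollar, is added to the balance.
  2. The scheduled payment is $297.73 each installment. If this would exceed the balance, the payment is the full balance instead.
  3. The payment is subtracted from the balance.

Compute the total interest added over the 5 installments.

$40.00

Installment 1: $1,307.98 +$8.00 interest = $1,315.98; pay $297.73 → $1,018.25
Installment 2: $1,018.25 +$8.00 interest = $1,026.25; pay $297.73 → $728.52
Installment 3: $728.52 +$8.00 interest = $736.52; pay $297.73 → $438.79
Installment 4: $438.79 +$8.00 interest = $446.79; pay $297.73 → $149.06
Installment 5: $149.06 +$8.00 interest = $157.06; pay $157.06 → $0.00
Total interest: $8.00 + $8.00 + $8.00 + $8.00 + $8.00 = $40.00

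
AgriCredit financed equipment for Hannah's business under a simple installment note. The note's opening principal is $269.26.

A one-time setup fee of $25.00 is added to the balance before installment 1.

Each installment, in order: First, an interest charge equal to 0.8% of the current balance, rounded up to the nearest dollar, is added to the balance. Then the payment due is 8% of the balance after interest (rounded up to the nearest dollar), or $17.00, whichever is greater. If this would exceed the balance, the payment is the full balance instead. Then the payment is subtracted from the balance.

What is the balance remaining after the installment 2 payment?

$253.26

Installment 1: $294.26 +$3.00 interest = $297.26; pay $24.00 → $273.26
Installment 2: $273.26 +$3.00 interest = $276.26; pay $23.00 → $253.26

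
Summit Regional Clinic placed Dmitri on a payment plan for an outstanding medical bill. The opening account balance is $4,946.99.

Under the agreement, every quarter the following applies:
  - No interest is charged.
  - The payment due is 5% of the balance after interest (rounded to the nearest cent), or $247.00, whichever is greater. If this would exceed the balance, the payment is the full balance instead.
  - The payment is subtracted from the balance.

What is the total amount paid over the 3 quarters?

Quarter 1: $4,946.99 − $247.35 → $4,699.64
Quarter 2: $4,699.64 − $247.00 → $4,452.64
Quarter 3: $4,452.64 − $247.00 → $4,205.64
Total paid: $741.35

$741.35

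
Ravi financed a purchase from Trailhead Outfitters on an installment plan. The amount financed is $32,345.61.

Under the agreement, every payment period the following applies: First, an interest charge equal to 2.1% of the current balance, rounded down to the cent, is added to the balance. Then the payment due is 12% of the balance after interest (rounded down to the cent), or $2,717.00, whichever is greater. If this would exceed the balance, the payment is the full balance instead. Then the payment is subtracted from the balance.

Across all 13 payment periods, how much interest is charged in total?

$4,508.05

Payment period 1: $32,345.61 +$679.25 interest = $33,024.86; pay $3,962.98 → $29,061.88
Payment period 2: $29,061.88 +$610.29 interest = $29,672.17; pay $3,560.66 → $26,111.51
Payment period 3: $26,111.51 +$548.34 interest = $26,659.85; pay $3,199.18 → $23,460.67
Payment period 4: $23,460.67 +$492.67 interest = $23,953.34; pay $2,874.40 → $21,078.94
Payment period 5: $21,078.94 +$442.65 interest = $21,521.59; pay $2,717.00 → $18,804.59
Payment period 6: $18,804.59 +$394.89 interest = $19,199.48; pay $2,717.00 → $16,482.48
Payment period 7: $16,482.48 +$346.13 interest = $16,828.61; pay $2,717.00 → $14,111.61
Payment period 8: $14,111.61 +$296.34 interest = $14,407.95; pay $2,717.00 → $11,690.95
Payment period 9: $11,690.95 +$245.50 interest = $11,936.45; pay $2,717.00 → $9,219.45
Payment period 10: $9,219.45 +$193.60 interest = $9,413.05; pay $2,717.00 → $6,696.05
Payment period 11: $6,696.05 +$140.61 interest = $6,836.66; pay $2,717.00 → $4,119.66
Payment period 12: $4,119.66 +$86.51 interest = $4,206.17; pay $2,717.00 → $1,489.17
Payment period 13: $1,489.17 +$31.27 interest = $1,520.44; pay $1,520.44 → $0.00
Total interest: $679.25 + $610.29 + $548.34 + $492.67 + $442.65 + $394.89 + $346.13 + $296.34 + $245.50 + $193.60 + $140.61 + $86.51 + $31.27 = $4,508.05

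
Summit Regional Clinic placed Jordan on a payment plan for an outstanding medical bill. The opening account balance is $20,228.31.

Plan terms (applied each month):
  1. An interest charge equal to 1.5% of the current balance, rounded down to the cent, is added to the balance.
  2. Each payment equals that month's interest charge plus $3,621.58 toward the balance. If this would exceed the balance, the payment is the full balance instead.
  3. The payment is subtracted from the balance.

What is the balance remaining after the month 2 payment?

Month 1: opening $20,228.31; interest $303.42 → $20,531.73; payment $3,925.00; balance $16,606.73
Month 2: opening $16,606.73; interest $249.10 → $16,855.83; payment $3,870.68; balance $12,985.15

$12,985.15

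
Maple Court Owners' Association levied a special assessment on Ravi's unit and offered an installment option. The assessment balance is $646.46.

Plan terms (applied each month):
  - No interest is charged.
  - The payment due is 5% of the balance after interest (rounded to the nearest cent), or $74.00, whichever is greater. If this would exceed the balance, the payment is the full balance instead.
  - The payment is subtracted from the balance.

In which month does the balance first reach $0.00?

Month 1: opening $646.46; payment $74.00; balance $572.46
Month 2: opening $572.46; payment $74.00; balance $498.46
Month 3: opening $498.46; payment $74.00; balance $424.46
Month 4: opening $424.46; payment $74.00; balance $350.46
Month 5: opening $350.46; payment $74.00; balance $276.46
Month 6: opening $276.46; payment $74.00; balance $202.46
Month 7: opening $202.46; payment $74.00; balance $128.46
Month 8: opening $128.46; payment $74.00; balance $54.46
Month 9: opening $54.46; payment $54.46; balance $0.00
Balance reaches $0.00 in month 9.

9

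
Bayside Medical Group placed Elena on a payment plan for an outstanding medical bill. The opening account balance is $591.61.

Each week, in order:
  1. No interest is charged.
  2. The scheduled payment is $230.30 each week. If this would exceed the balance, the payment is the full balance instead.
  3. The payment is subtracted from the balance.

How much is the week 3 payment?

$131.01

Week 1: opening $591.61; payment $230.30; balance $361.31
Week 2: opening $361.31; payment $230.30; balance $131.01
Week 3: opening $131.01; payment $131.01; balance $0.00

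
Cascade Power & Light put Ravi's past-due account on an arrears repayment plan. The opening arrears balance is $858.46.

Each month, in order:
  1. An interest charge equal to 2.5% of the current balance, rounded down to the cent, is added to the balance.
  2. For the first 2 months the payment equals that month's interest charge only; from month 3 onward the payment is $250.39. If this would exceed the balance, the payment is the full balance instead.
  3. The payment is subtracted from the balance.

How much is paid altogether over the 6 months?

Month 1: opening $858.46; interest $21.46 → $879.92; payment $21.46; balance $858.46
Month 2: opening $858.46; interest $21.46 → $879.92; payment $21.46; balance $858.46
Month 3: opening $858.46; interest $21.46 → $879.92; payment $250.39; balance $629.53
Month 4: opening $629.53; interest $15.73 → $645.26; payment $250.39; balance $394.87
Month 5: opening $394.87; interest $9.87 → $404.74; payment $250.39; balance $154.35
Month 6: opening $154.35; interest $3.85 → $158.20; payment $158.20; balance $0.00
Total paid: $952.29

$952.29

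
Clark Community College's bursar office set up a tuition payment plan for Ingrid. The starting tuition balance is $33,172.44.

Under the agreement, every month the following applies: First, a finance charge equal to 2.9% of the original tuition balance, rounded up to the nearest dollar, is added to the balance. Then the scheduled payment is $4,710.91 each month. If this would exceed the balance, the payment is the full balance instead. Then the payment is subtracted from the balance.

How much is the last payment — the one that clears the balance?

$4,152.16

Month 1: $33,172.44 +$963.00 interest = $34,135.44; pay $4,710.91 → $29,424.53
Month 2: $29,424.53 +$963.00 interest = $30,387.53; pay $4,710.91 → $25,676.62
Month 3: $25,676.62 +$963.00 interest = $26,639.62; pay $4,710.91 → $21,928.71
Month 4: $21,928.71 +$963.00 interest = $22,891.71; pay $4,710.91 → $18,180.80
Month 5: $18,180.80 +$963.00 interest = $19,143.80; pay $4,710.91 → $14,432.89
Month 6: $14,432.89 +$963.00 interest = $15,395.89; pay $4,710.91 → $10,684.98
Month 7: $10,684.98 +$963.00 interest = $11,647.98; pay $4,710.91 → $6,937.07
Month 8: $6,937.07 +$963.00 interest = $7,900.07; pay $4,710.91 → $3,189.16
Month 9: $3,189.16 +$963.00 interest = $4,152.16; pay $4,152.16 → $0.00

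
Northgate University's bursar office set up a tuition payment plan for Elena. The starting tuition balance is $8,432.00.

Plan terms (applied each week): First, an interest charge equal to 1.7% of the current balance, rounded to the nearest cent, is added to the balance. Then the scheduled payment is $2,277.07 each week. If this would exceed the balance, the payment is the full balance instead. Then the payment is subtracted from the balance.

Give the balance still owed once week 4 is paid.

Week 1: $8,432.00 +$143.34 interest = $8,575.34; pay $2,277.07 → $6,298.27
Week 2: $6,298.27 +$107.07 interest = $6,405.34; pay $2,277.07 → $4,128.27
Week 3: $4,128.27 +$70.18 interest = $4,198.45; pay $2,277.07 → $1,921.38
Week 4: $1,921.38 +$32.66 interest = $1,954.04; pay $1,954.04 → $0.00

$0.00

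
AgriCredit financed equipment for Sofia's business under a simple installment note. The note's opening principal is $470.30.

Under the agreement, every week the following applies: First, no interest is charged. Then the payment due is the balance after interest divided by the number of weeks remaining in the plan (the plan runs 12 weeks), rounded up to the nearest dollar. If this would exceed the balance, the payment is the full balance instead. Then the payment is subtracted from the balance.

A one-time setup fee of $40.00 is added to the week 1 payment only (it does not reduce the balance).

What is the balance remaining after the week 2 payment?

$390.30

Week 1: $470.30 − $40.00 (+ $40.00 fee) → $430.30
Week 2: $430.30 − $40.00 → $390.30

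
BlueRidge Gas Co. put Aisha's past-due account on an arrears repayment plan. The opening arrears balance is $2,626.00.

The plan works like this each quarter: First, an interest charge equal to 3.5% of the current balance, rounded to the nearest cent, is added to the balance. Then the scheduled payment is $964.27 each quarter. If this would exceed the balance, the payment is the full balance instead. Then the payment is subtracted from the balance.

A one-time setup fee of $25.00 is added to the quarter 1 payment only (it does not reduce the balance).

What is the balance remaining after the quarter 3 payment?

$0.00

Quarter 1: $2,626.00 +$91.91 interest = $2,717.91; pay $964.27 (+ $25.00 fee) → $1,753.64
Quarter 2: $1,753.64 +$61.38 interest = $1,815.02; pay $964.27 → $850.75
Quarter 3: $850.75 +$29.78 interest = $880.53; pay $880.53 → $0.00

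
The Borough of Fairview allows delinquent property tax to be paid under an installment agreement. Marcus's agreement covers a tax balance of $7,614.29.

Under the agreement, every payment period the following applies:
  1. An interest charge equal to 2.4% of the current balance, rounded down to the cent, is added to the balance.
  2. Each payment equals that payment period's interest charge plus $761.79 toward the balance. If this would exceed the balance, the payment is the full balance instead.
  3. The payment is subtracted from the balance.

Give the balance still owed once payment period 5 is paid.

# | Opening | Interest | Payment | End bal
1 | $7,614.29 | $182.74 | $944.53 | $6,852.50
2 | $6,852.50 | $164.46 | $926.25 | $6,090.71
3 | $6,090.71 | $146.17 | $907.96 | $5,328.92
4 | $5,328.92 | $127.89 | $889.68 | $4,567.13
5 | $4,567.13 | $109.61 | $871.40 | $3,805.34

$3,805.34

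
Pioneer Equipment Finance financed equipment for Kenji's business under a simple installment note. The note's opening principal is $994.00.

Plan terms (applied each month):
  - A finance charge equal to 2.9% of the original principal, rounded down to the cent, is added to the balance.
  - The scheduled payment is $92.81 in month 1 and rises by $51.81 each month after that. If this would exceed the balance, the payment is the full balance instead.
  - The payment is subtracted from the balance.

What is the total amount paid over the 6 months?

$1,166.92

Month 1: opening $994.00; interest $28.82 → $1,022.82; payment $92.81; balance $930.01
Month 2: opening $930.01; interest $28.82 → $958.83; payment $144.62; balance $814.21
Month 3: opening $814.21; interest $28.82 → $843.03; payment $196.43; balance $646.60
Month 4: opening $646.60; interest $28.82 → $675.42; payment $248.24; balance $427.18
Month 5: opening $427.18; interest $28.82 → $456.00; payment $300.05; balance $155.95
Month 6: opening $155.95; interest $28.82 → $184.77; payment $184.77; balance $0.00
Total paid: $1,166.92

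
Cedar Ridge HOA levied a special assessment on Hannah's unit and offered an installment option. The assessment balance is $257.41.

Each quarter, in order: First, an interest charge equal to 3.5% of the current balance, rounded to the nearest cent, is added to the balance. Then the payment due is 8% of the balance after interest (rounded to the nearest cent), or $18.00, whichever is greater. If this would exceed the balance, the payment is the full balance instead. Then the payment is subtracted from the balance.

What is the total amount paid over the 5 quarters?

$97.33

Quarter 1: $257.41 +$9.01 interest = $266.42; pay $21.31 → $245.11
Quarter 2: $245.11 +$8.58 interest = $253.69; pay $20.30 → $233.39
Quarter 3: $233.39 +$8.17 interest = $241.56; pay $19.32 → $222.24
Quarter 4: $222.24 +$7.78 interest = $230.02; pay $18.40 → $211.62
Quarter 5: $211.62 +$7.41 interest = $219.03; pay $18.00 → $201.03
Total paid: $97.33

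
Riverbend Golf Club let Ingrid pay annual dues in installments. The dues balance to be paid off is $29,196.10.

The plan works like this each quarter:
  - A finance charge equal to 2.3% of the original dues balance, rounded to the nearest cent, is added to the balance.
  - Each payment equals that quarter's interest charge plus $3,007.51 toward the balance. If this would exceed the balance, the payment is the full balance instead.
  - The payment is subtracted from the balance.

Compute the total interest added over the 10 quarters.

# | Opening | Interest | Payment | End bal
1 | $29,196.10 | $671.51 | $3,679.02 | $26,188.59
2 | $26,188.59 | $671.51 | $3,679.02 | $23,181.08
3 | $23,181.08 | $671.51 | $3,679.02 | $20,173.57
4 | $20,173.57 | $671.51 | $3,679.02 | $17,166.06
5 | $17,166.06 | $671.51 | $3,679.02 | $14,158.55
6 | $14,158.55 | $671.51 | $3,679.02 | $11,151.04
7 | $11,151.04 | $671.51 | $3,679.02 | $8,143.53
8 | $8,143.53 | $671.51 | $3,679.02 | $5,136.02
9 | $5,136.02 | $671.51 | $3,679.02 | $2,128.51
10 | $2,128.51 | $671.51 | $2,800.02 | $0.00
Total interest: $671.51 + $671.51 + $671.51 + $671.51 + $671.51 + $671.51 + $671.51 + $671.51 + $671.51 + $671.51 = $6,715.10

$6,715.10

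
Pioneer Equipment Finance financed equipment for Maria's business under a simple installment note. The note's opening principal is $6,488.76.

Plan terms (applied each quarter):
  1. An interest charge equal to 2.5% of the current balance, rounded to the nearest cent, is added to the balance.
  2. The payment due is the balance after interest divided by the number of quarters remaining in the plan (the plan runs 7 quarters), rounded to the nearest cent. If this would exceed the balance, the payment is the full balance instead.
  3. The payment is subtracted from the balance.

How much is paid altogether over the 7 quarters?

Quarter 1: opening $6,488.76; interest $162.22 → $6,650.98; payment $950.14; balance $5,700.84
Quarter 2: opening $5,700.84; interest $142.52 → $5,843.36; payment $973.89; balance $4,869.47
Quarter 3: opening $4,869.47; interest $121.74 → $4,991.21; payment $998.24; balance $3,992.97
Quarter 4: opening $3,992.97; interest $99.82 → $4,092.79; payment $1,023.20; balance $3,069.59
Quarter 5: opening $3,069.59; interest $76.74 → $3,146.33; payment $1,048.78; balance $2,097.55
Quarter 6: opening $2,097.55; interest $52.44 → $2,149.99; payment $1,075.00; balance $1,074.99
Quarter 7: opening $1,074.99; interest $26.87 → $1,101.86; payment $1,101.86; balance $0.00
Total paid: $7,171.11

$7,171.11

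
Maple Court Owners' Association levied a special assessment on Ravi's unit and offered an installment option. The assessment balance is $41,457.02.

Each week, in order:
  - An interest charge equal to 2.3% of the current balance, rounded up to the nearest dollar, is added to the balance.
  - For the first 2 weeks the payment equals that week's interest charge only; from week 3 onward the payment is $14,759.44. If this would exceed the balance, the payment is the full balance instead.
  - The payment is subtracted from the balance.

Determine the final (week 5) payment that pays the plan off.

$13,840.14

Week 1: $41,457.02 +$954.00 interest = $42,411.02; pay $954.00 → $41,457.02
Week 2: $41,457.02 +$954.00 interest = $42,411.02; pay $954.00 → $41,457.02
Week 3: $41,457.02 +$954.00 interest = $42,411.02; pay $14,759.44 → $27,651.58
Week 4: $27,651.58 +$636.00 interest = $28,287.58; pay $14,759.44 → $13,528.14
Week 5: $13,528.14 +$312.00 interest = $13,840.14; pay $13,840.14 → $0.00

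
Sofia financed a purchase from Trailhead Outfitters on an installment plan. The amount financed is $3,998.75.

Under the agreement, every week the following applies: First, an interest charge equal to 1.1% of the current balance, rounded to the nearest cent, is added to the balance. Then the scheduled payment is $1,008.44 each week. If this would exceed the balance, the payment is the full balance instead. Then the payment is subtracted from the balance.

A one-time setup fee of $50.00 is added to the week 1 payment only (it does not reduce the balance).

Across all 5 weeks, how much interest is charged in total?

$112.68

Week 1: $3,998.75 +$43.99 interest = $4,042.74; pay $1,008.44 (+ $50.00 fee) → $3,034.30
Week 2: $3,034.30 +$33.38 interest = $3,067.68; pay $1,008.44 → $2,059.24
Week 3: $2,059.24 +$22.65 interest = $2,081.89; pay $1,008.44 → $1,073.45
Week 4: $1,073.45 +$11.81 interest = $1,085.26; pay $1,008.44 → $76.82
Week 5: $76.82 +$0.85 interest = $77.67; pay $77.67 → $0.00
Total interest: $43.99 + $33.38 + $22.65 + $11.81 + $0.85 = $112.68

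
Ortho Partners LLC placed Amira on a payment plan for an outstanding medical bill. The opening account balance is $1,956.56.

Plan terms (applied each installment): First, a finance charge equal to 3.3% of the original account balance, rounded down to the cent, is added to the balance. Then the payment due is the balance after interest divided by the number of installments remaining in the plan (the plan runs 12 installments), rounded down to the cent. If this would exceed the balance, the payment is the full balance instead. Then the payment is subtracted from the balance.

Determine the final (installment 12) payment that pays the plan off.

Installment 1: opening $1,956.56; interest $64.56 → $2,021.12; payment $168.42; balance $1,852.70
Installment 2: opening $1,852.70; interest $64.56 → $1,917.26; payment $174.29; balance $1,742.97
Installment 3: opening $1,742.97; interest $64.56 → $1,807.53; payment $180.75; balance $1,626.78
Installment 4: opening $1,626.78; interest $64.56 → $1,691.34; payment $187.92; balance $1,503.42
Installment 5: opening $1,503.42; interest $64.56 → $1,567.98; payment $195.99; balance $1,371.99
Installment 6: opening $1,371.99; interest $64.56 → $1,436.55; payment $205.22; balance $1,231.33
Installment 7: opening $1,231.33; interest $64.56 → $1,295.89; payment $215.98; balance $1,079.91
Installment 8: opening $1,079.91; interest $64.56 → $1,144.47; payment $228.89; balance $915.58
Installment 9: opening $915.58; interest $64.56 → $980.14; payment $245.03; balance $735.11
Installment 10: opening $735.11; interest $64.56 → $799.67; payment $266.55; balance $533.12
Installment 11: opening $533.12; interest $64.56 → $597.68; payment $298.84; balance $298.84
Installment 12: opening $298.84; interest $64.56 → $363.40; payment $363.40; balance $0.00

$363.40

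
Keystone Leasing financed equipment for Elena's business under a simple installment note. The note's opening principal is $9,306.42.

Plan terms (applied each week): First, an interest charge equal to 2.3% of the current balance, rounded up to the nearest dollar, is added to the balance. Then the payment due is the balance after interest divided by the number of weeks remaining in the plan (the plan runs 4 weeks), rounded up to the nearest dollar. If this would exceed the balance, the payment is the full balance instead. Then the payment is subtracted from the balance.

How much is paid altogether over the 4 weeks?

$9,856.42

# | Opening | Interest | Payment | End bal
1 | $9,306.42 | $215.00 | $2,381.00 | $7,140.42
2 | $7,140.42 | $165.00 | $2,436.00 | $4,869.42
3 | $4,869.42 | $112.00 | $2,491.00 | $2,490.42
4 | $2,490.42 | $58.00 | $2,548.42 | $0.00
Total paid: $9,856.42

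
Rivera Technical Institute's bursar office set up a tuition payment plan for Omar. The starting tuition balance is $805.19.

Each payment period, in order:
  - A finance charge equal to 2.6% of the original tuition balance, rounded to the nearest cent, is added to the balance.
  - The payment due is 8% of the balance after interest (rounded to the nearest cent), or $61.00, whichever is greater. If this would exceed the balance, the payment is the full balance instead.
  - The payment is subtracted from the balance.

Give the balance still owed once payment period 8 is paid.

$478.06

Payment period 1: $805.19 +$20.93 interest = $826.12; pay $66.09 → $760.03
Payment period 2: $760.03 +$20.93 interest = $780.96; pay $62.48 → $718.48
Payment period 3: $718.48 +$20.93 interest = $739.41; pay $61.00 → $678.41
Payment period 4: $678.41 +$20.93 interest = $699.34; pay $61.00 → $638.34
Payment period 5: $638.34 +$20.93 interest = $659.27; pay $61.00 → $598.27
Payment period 6: $598.27 +$20.93 interest = $619.20; pay $61.00 → $558.20
Payment period 7: $558.20 +$20.93 interest = $579.13; pay $61.00 → $518.13
Payment period 8: $518.13 +$20.93 interest = $539.06; pay $61.00 → $478.06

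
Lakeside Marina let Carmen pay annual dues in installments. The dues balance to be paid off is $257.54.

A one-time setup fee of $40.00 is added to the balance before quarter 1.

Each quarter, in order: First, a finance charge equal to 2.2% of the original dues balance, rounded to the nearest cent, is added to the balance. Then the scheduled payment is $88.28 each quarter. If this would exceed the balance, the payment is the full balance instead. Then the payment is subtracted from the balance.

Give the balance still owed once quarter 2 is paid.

Quarter 1: $297.54 +$5.67 interest = $303.21; pay $88.28 → $214.93
Quarter 2: $214.93 +$5.67 interest = $220.60; pay $88.28 → $132.32

$132.32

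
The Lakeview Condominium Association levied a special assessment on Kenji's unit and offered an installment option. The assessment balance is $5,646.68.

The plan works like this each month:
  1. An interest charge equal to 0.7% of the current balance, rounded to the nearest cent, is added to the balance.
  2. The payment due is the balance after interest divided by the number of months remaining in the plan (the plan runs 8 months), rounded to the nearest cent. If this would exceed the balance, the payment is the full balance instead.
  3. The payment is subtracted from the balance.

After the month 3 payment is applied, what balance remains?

# | Opening | Interest | Payment | End bal
1 | $5,646.68 | $39.53 | $710.78 | $4,975.43
2 | $4,975.43 | $34.83 | $715.75 | $4,294.51
3 | $4,294.51 | $30.06 | $720.76 | $3,603.81

$3,603.81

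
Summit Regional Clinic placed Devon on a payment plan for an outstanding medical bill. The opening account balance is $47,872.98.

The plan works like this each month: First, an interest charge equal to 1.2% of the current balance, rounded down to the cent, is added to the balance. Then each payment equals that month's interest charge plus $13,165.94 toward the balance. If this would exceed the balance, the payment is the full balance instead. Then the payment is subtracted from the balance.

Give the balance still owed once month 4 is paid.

Month 1: $47,872.98 +$574.47 interest = $48,447.45; pay $13,740.41 → $34,707.04
Month 2: $34,707.04 +$416.48 interest = $35,123.52; pay $13,582.42 → $21,541.10
Month 3: $21,541.10 +$258.49 interest = $21,799.59; pay $13,424.43 → $8,375.16
Month 4: $8,375.16 +$100.50 interest = $8,475.66; pay $8,475.66 → $0.00

$0.00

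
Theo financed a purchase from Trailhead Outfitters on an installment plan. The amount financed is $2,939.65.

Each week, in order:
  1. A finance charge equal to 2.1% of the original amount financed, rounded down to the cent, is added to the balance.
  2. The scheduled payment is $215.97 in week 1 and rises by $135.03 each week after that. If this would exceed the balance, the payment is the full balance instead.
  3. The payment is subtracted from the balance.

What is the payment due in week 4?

$621.06

# | Opening | Interest | Payment | End bal
1 | $2,939.65 | $61.73 | $215.97 | $2,785.41
2 | $2,785.41 | $61.73 | $351.00 | $2,496.14
3 | $2,496.14 | $61.73 | $486.03 | $2,071.84
4 | $2,071.84 | $61.73 | $621.06 | $1,512.51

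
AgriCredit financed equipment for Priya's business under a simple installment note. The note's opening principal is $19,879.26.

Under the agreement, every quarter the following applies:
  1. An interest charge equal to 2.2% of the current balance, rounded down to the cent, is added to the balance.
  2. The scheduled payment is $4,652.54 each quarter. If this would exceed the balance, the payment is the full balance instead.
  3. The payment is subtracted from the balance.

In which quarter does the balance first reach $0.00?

5

Quarter 1: $19,879.26 +$437.34 interest = $20,316.60; pay $4,652.54 → $15,664.06
Quarter 2: $15,664.06 +$344.60 interest = $16,008.66; pay $4,652.54 → $11,356.12
Quarter 3: $11,356.12 +$249.83 interest = $11,605.95; pay $4,652.54 → $6,953.41
Quarter 4: $6,953.41 +$152.97 interest = $7,106.38; pay $4,652.54 → $2,453.84
Quarter 5: $2,453.84 +$53.98 interest = $2,507.82; pay $2,507.82 → $0.00
Balance reaches $0.00 in quarter 5.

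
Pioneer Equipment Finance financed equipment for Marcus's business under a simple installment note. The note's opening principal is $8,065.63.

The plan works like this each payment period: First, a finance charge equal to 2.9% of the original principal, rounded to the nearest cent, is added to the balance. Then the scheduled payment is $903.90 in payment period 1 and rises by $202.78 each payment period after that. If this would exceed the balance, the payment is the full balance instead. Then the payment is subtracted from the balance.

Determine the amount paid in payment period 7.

$1,237.83

Payment period 1: $8,065.63 +$233.90 interest = $8,299.53; pay $903.90 → $7,395.63
Payment period 2: $7,395.63 +$233.90 interest = $7,629.53; pay $1,106.68 → $6,522.85
Payment period 3: $6,522.85 +$233.90 interest = $6,756.75; pay $1,309.46 → $5,447.29
Payment period 4: $5,447.29 +$233.90 interest = $5,681.19; pay $1,512.24 → $4,168.95
Payment period 5: $4,168.95 +$233.90 interest = $4,402.85; pay $1,715.02 → $2,687.83
Payment period 6: $2,687.83 +$233.90 interest = $2,921.73; pay $1,917.80 → $1,003.93
Payment period 7: $1,003.93 +$233.90 interest = $1,237.83; pay $1,237.83 → $0.00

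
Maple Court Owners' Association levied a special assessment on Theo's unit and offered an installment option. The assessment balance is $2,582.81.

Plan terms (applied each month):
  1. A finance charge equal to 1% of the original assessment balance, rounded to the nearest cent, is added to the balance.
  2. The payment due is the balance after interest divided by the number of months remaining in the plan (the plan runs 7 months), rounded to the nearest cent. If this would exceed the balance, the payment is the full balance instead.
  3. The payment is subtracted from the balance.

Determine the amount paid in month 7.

$435.95

Month 1: opening $2,582.81; interest $25.83 → $2,608.64; payment $372.66; balance $2,235.98
Month 2: opening $2,235.98; interest $25.83 → $2,261.81; payment $376.97; balance $1,884.84
Month 3: opening $1,884.84; interest $25.83 → $1,910.67; payment $382.13; balance $1,528.54
Month 4: opening $1,528.54; interest $25.83 → $1,554.37; payment $388.59; balance $1,165.78
Month 5: opening $1,165.78; interest $25.83 → $1,191.61; payment $397.20; balance $794.41
Month 6: opening $794.41; interest $25.83 → $820.24; payment $410.12; balance $410.12
Month 7: opening $410.12; interest $25.83 → $435.95; payment $435.95; balance $0.00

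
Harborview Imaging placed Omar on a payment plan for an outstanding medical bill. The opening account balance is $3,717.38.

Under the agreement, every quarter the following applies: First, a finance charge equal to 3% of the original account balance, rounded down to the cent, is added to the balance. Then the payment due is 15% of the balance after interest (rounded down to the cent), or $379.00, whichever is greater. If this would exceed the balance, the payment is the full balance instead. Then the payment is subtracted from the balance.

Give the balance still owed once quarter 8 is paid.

Quarter 1: opening $3,717.38; interest $111.52 → $3,828.90; payment $574.33; balance $3,254.57
Quarter 2: opening $3,254.57; interest $111.52 → $3,366.09; payment $504.91; balance $2,861.18
Quarter 3: opening $2,861.18; interest $111.52 → $2,972.70; payment $445.90; balance $2,526.80
Quarter 4: opening $2,526.80; interest $111.52 → $2,638.32; payment $395.74; balance $2,242.58
Quarter 5: opening $2,242.58; interest $111.52 → $2,354.10; payment $379.00; balance $1,975.10
Quarter 6: opening $1,975.10; interest $111.52 → $2,086.62; payment $379.00; balance $1,707.62
Quarter 7: opening $1,707.62; interest $111.52 → $1,819.14; payment $379.00; balance $1,440.14
Quarter 8: opening $1,440.14; interest $111.52 → $1,551.66; payment $379.00; balance $1,172.66

$1,172.66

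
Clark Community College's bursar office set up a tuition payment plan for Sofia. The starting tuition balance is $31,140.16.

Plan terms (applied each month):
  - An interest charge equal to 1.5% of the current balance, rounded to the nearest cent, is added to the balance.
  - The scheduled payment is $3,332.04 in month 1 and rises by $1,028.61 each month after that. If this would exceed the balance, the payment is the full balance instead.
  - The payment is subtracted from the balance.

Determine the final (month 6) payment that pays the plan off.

Month 1: opening $31,140.16; interest $467.10 → $31,607.26; payment $3,332.04; balance $28,275.22
Month 2: opening $28,275.22; interest $424.13 → $28,699.35; payment $4,360.65; balance $24,338.70
Month 3: opening $24,338.70; interest $365.08 → $24,703.78; payment $5,389.26; balance $19,314.52
Month 4: opening $19,314.52; interest $289.72 → $19,604.24; payment $6,417.87; balance $13,186.37
Month 5: opening $13,186.37; interest $197.80 → $13,384.17; payment $7,446.48; balance $5,937.69
Month 6: opening $5,937.69; interest $89.07 → $6,026.76; payment $6,026.76; balance $0.00

$6,026.76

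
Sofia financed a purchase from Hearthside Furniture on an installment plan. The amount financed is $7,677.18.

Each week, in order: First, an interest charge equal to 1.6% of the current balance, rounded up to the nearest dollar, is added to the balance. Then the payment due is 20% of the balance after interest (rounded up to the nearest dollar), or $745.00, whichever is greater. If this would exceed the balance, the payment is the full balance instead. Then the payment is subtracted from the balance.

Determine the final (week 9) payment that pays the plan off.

Week 1: $7,677.18 +$123.00 interest = $7,800.18; pay $1,561.00 → $6,239.18
Week 2: $6,239.18 +$100.00 interest = $6,339.18; pay $1,268.00 → $5,071.18
Week 3: $5,071.18 +$82.00 interest = $5,153.18; pay $1,031.00 → $4,122.18
Week 4: $4,122.18 +$66.00 interest = $4,188.18; pay $838.00 → $3,350.18
Week 5: $3,350.18 +$54.00 interest = $3,404.18; pay $745.00 → $2,659.18
Week 6: $2,659.18 +$43.00 interest = $2,702.18; pay $745.00 → $1,957.18
Week 7: $1,957.18 +$32.00 interest = $1,989.18; pay $745.00 → $1,244.18
Week 8: $1,244.18 +$20.00 interest = $1,264.18; pay $745.00 → $519.18
Week 9: $519.18 +$9.00 interest = $528.18; pay $528.18 → $0.00

$528.18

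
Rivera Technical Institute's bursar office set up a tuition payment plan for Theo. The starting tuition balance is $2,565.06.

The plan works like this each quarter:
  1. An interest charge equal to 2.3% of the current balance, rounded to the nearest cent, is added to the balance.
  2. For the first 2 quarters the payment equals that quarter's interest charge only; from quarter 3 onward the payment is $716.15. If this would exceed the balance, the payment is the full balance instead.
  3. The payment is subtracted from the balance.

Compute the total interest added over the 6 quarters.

# | Opening | Interest | Payment | End bal
1 | $2,565.06 | $59.00 | $59.00 | $2,565.06
2 | $2,565.06 | $59.00 | $59.00 | $2,565.06
3 | $2,565.06 | $59.00 | $716.15 | $1,907.91
4 | $1,907.91 | $43.88 | $716.15 | $1,235.64
5 | $1,235.64 | $28.42 | $716.15 | $547.91
6 | $547.91 | $12.60 | $560.51 | $0.00
Total interest: $59.00 + $59.00 + $59.00 + $43.88 + $28.42 + $12.60 = $261.90

$261.90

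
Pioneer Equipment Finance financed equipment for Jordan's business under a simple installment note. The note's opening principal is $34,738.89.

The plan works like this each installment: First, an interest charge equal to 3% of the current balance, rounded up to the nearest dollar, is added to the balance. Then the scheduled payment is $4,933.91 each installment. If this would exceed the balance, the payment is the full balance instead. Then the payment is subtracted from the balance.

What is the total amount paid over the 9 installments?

Installment 1: opening $34,738.89; interest $1,043.00 → $35,781.89; payment $4,933.91; balance $30,847.98
Installment 2: opening $30,847.98; interest $926.00 → $31,773.98; payment $4,933.91; balance $26,840.07
Installment 3: opening $26,840.07; interest $806.00 → $27,646.07; payment $4,933.91; balance $22,712.16
Installment 4: opening $22,712.16; interest $682.00 → $23,394.16; payment $4,933.91; balance $18,460.25
Installment 5: opening $18,460.25; interest $554.00 → $19,014.25; payment $4,933.91; balance $14,080.34
Installment 6: opening $14,080.34; interest $423.00 → $14,503.34; payment $4,933.91; balance $9,569.43
Installment 7: opening $9,569.43; interest $288.00 → $9,857.43; payment $4,933.91; balance $4,923.52
Installment 8: opening $4,923.52; interest $148.00 → $5,071.52; payment $4,933.91; balance $137.61
Installment 9: opening $137.61; interest $5.00 → $142.61; payment $142.61; balance $0.00
Total paid: $39,613.89

$39,613.89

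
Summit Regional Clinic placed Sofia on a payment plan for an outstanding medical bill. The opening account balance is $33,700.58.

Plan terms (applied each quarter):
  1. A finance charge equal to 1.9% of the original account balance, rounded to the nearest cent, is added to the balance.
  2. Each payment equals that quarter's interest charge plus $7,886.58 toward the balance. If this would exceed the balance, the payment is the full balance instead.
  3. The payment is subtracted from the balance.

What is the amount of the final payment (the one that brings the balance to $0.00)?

Quarter 1: opening $33,700.58; interest $640.31 → $34,340.89; payment $8,526.89; balance $25,814.00
Quarter 2: opening $25,814.00; interest $640.31 → $26,454.31; payment $8,526.89; balance $17,927.42
Quarter 3: opening $17,927.42; interest $640.31 → $18,567.73; payment $8,526.89; balance $10,040.84
Quarter 4: opening $10,040.84; interest $640.31 → $10,681.15; payment $8,526.89; balance $2,154.26
Quarter 5: opening $2,154.26; interest $640.31 → $2,794.57; payment $2,794.57; balance $0.00

$2,794.57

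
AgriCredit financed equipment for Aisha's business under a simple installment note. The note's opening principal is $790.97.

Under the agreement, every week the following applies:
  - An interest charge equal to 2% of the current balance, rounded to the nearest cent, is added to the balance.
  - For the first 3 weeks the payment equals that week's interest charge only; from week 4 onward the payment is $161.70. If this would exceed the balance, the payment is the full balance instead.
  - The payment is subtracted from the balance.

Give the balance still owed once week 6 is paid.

Week 1: opening $790.97; interest $15.82 → $806.79; payment $15.82; balance $790.97
Week 2: opening $790.97; interest $15.82 → $806.79; payment $15.82; balance $790.97
Week 3: opening $790.97; interest $15.82 → $806.79; payment $15.82; balance $790.97
Week 4: opening $790.97; interest $15.82 → $806.79; payment $161.70; balance $645.09
Week 5: opening $645.09; interest $12.90 → $657.99; payment $161.70; balance $496.29
Week 6: opening $496.29; interest $9.93 → $506.22; payment $161.70; balance $344.52

$344.52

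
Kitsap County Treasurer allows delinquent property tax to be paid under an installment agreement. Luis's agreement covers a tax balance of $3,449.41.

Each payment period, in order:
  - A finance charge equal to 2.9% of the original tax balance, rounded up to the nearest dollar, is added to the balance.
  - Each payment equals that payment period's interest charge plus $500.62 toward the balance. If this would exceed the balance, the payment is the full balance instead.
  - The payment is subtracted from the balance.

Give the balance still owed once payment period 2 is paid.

Payment period 1: opening $3,449.41; interest $101.00 → $3,550.41; payment $601.62; balance $2,948.79
Payment period 2: opening $2,948.79; interest $101.00 → $3,049.79; payment $601.62; balance $2,448.17

$2,448.17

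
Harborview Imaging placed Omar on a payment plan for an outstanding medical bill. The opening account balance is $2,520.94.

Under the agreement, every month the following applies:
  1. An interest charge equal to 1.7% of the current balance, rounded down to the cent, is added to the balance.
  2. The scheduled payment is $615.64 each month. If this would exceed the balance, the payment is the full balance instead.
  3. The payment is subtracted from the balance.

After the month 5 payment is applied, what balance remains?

Month 1: opening $2,520.94; interest $42.85 → $2,563.79; payment $615.64; balance $1,948.15
Month 2: opening $1,948.15; interest $33.11 → $1,981.26; payment $615.64; balance $1,365.62
Month 3: opening $1,365.62; interest $23.21 → $1,388.83; payment $615.64; balance $773.19
Month 4: opening $773.19; interest $13.14 → $786.33; payment $615.64; balance $170.69
Month 5: opening $170.69; interest $2.90 → $173.59; payment $173.59; balance $0.00

$0.00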